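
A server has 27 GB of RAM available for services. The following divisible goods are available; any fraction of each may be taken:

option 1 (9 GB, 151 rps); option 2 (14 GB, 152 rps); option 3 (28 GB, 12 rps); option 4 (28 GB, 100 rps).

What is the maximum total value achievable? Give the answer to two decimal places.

317.29

Take in order of value per unit:
- option 1 (151/9 per unit): all 9 → value 151, running total 151.00
- option 2 (152/14 per unit): all 14 → value 152, running total 303.00
- option 4 (100/28 per unit): 4 of 28 → value 4×100/28 = 14.2857, running total 317.29
Total 317.29.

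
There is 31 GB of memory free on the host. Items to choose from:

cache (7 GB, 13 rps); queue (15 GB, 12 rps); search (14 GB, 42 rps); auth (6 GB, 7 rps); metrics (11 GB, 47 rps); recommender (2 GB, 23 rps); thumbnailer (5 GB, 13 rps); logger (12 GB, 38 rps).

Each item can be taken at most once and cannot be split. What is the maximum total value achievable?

Check high-value combinations within 31 GB:
- metrics+recommender+thumbnailer+logger: memory 11+2+5+12=30, value 47+23+13+38=121
- auth+metrics+recommender+logger: memory 6+11+2+12=31, value 7+47+23+38=115
- search+metrics+recommender: memory 14+11+2=27, value 42+47+23=112
- metrics+recommender+logger: memory 11+2+12=25, value 47+23+38=108
- search+recommender+logger: memory 14+2+12=28, value 42+23+38=103
Best: 121 rps.

121 rps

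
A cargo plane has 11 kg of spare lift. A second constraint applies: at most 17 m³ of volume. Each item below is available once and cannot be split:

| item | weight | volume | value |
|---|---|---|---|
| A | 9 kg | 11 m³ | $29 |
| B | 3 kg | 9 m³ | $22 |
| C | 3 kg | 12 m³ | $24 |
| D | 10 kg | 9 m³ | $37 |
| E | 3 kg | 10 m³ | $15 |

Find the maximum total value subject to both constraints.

$37

Feasible sets respecting both limits:
- D: weight 10, volume 9, value 37
- A: weight 9, volume 11, value 29
- C: weight 3, volume 12, value 24
- B: weight 3, volume 9, value 22
Best: $37.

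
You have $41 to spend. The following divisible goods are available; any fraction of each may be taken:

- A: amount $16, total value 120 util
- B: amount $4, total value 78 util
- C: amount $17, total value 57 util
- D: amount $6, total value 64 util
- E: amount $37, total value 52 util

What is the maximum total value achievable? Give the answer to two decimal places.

312.29

Take in order of value per unit:
- B (78/4 per unit): all 4 → value 78, running total 78.00
- D (64/6 per unit): all 6 → value 64, running total 142.00
- A (120/16 per unit): all 16 → value 120, running total 262.00
- C (57/17 per unit): 15 of 17 → value 15×57/17 = 50.2941, running total 312.29
Total 312.29.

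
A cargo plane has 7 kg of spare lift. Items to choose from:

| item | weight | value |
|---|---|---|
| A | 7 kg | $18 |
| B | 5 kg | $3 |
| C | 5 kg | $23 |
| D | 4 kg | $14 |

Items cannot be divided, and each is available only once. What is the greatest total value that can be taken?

$23

Check high-value combinations within 7 kg:
- C: weight 5, value 23
- A: weight 7, value 18
- D: weight 4, value 14
- B: weight 5, value 3
Best: $23.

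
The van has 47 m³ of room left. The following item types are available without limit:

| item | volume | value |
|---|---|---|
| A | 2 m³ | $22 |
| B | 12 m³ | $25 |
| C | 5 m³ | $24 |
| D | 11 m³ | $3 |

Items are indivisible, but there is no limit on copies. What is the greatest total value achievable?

Best value-per-unit is A at 22/2, and filling with it alone uses volume 23×2=46. No mix of the others beats 23×22 = 506.

$506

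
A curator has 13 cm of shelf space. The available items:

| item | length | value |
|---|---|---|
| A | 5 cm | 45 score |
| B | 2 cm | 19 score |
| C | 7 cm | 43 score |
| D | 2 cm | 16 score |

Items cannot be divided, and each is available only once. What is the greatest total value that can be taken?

Check high-value combinations within 13 cm:
- A+C: length 5+7=12, value 45+43=88
- A+B+D: length 5+2+2=9, value 45+19+16=80
- B+C+D: length 2+7+2=11, value 19+43+16=78
- A+B: length 5+2=7, value 45+19=64
Best: 88 score.

88 score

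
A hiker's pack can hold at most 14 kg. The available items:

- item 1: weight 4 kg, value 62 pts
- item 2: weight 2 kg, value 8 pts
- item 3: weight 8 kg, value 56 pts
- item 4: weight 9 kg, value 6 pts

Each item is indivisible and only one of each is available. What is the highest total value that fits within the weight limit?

Check high-value combinations within 14 kg:
- item 1+item 2+item 3: weight 4+2+8=14, value 62+8+56=126
- item 1+item 3: weight 4+8=12, value 62+56=118
- item 1+item 2: weight 4+2=6, value 62+8=70
- item 1+item 4: weight 4+9=13, value 62+6=68
- item 2+item 3: weight 2+8=10, value 8+56=64
Best: 126 pts.

126 pts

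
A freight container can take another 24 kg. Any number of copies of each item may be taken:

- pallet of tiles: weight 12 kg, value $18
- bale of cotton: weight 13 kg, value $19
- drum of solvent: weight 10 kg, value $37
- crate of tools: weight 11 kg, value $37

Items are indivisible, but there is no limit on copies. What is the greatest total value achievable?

Best value-per-unit is drum of solvent at 37/10, and filling with it alone uses weight 2×10=20. No mix of the others beats 2×37 = 74.

$74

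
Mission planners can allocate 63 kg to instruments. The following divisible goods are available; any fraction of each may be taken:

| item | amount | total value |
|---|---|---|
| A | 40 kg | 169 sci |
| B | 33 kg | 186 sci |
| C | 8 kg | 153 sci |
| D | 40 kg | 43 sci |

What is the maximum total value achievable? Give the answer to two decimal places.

Take in order of value per unit:
- C (153/8 per unit): all 8 → value 153, running total 153.00
- B (186/33 per unit): all 33 → value 186, running total 339.00
- A (169/40 per unit): 22 of 40 → value 22×169/40 = 92.9500, running total 431.95
Total 431.95.

431.95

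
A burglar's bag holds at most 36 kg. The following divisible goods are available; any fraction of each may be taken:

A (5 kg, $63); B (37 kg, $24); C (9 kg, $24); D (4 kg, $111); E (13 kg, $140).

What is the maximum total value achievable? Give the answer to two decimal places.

Take in order of value per unit:
- D (111/4 per unit): all 4 → value 111, running total 111.00
- A (63/5 per unit): all 5 → value 63, running total 174.00
- E (140/13 per unit): all 13 → value 140, running total 314.00
- C (24/9 per unit): all 9 → value 24, running total 338.00
- B (24/37 per unit): 5 of 37 → value 5×24/37 = 3.2432, running total 341.24
Total 341.24.

341.24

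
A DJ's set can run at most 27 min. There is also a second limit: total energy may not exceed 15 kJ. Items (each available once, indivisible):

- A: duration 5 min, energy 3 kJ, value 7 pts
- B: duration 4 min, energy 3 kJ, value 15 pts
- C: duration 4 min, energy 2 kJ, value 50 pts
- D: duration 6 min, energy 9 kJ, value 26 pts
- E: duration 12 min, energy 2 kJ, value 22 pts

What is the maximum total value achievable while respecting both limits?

Feasible sets respecting both limits:
- C+D+E: duration 22, energy 13, value 98
- A+B+C+E: duration 25, energy 10, value 94
- B+C+D: duration 14, energy 14, value 91
Best: 98 pts.

98 pts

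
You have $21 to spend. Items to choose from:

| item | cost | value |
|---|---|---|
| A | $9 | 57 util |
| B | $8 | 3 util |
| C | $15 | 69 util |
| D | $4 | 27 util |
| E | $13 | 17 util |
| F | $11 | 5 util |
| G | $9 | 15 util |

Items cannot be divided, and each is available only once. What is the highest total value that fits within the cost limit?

96 util

Check high-value combinations within $21:
- C+D: cost 15+4=19, value 69+27=96
- A+B+D: cost 9+8+4=21, value 57+3+27=87
- A+D: cost 9+4=13, value 57+27=84
- A+G: cost 9+9=18, value 57+15=72
- C: cost 15, value 69
Best: 96 util.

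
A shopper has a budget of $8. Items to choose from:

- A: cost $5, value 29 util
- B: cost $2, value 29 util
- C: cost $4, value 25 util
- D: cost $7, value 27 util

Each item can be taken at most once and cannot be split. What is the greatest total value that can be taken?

58 util

This is a 0/1 knapsack; check combinations near the capacity.
- A+B: cost 5+2=7, value 29+29=58
- B+C: cost 2+4=6, value 29+25=54
- B: cost 2, value 29
- A: cost 5, value 29
- D: cost 7, value 27
Best: 58 util.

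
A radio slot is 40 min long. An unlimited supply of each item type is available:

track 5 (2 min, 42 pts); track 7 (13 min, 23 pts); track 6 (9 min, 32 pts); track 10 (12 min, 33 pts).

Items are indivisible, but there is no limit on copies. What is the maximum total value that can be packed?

Best value-per-unit is track 5 at 42/2, and filling with it alone uses duration 20×2=40. No mix of the others beats 20×42 = 840.

840 pts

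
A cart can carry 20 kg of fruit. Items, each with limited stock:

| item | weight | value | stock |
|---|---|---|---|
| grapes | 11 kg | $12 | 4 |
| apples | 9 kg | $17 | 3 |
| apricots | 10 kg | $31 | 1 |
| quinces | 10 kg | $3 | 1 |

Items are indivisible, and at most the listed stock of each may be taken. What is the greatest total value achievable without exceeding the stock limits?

$48

Best selections within weight 20 and stock limits:
- 1×apples + 1×apricots: weight 19, value 48
- 2×apples: weight 18, value 34
Best: $48.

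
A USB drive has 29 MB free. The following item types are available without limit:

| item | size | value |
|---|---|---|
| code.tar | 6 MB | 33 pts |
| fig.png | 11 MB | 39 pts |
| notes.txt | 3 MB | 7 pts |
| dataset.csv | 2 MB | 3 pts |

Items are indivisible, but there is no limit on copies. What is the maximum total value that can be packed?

Best value-per-unit is code.tar at 33/6; filling with it alone gives 4×33 = 132.
Optimal mix: 4×code.tar + 1×notes.txt + 1×dataset.csv → size 29, value 142.

142 pts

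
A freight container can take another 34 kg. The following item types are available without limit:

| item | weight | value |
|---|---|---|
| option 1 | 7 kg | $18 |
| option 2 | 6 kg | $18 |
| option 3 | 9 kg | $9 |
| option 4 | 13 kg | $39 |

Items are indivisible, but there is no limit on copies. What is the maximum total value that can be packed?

Best value-per-unit is option 2 at 18/6; filling with it alone gives 5×18 = 90.
Optimal mix: 1×option 1 + 2×option 4 → weight 33, value 96.

$96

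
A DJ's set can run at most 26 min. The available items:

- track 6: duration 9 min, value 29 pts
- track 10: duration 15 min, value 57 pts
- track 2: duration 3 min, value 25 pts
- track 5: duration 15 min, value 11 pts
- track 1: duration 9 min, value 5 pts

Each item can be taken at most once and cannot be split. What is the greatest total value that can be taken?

86 pts

Check high-value combinations within 26 min:
- track 6+track 10: duration 9+15=24, value 29+57=86
- track 10+track 2: duration 15+3=18, value 57+25=82
- track 10+track 1: duration 15+9=24, value 57+5=62
- track 6+track 2+track 1: duration 9+3+9=21, value 29+25+5=59
Best: 86 pts.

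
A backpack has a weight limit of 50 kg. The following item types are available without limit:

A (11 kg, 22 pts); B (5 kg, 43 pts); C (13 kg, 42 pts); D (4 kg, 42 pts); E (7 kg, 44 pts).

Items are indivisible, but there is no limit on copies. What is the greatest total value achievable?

506 pts

Best value-per-unit is D at 42/4; filling with it alone gives 12×42 = 504.
Optimal mix: 2×B + 10×D → weight 50, value 506.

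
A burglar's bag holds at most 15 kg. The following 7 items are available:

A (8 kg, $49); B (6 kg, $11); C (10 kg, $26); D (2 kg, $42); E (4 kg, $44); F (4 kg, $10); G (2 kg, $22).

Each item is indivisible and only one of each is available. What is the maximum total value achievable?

This is a 0/1 knapsack; check combinations near the capacity.
- A+D+E: weight 8+2+4=14, value 49+42+44=135
- B+D+E+G: weight 6+2+4+2=14, value 11+42+44+22=119
- D+E+F+G: weight 2+4+4+2=12, value 42+44+10+22=118
Best: $135.

$135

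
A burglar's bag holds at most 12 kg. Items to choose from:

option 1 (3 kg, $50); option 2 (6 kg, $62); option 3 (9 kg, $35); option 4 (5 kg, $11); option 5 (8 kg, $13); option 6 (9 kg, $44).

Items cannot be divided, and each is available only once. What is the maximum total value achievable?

Check high-value combinations within 12 kg:
- option 1+option 2: weight 3+6=9, value 50+62=112
- option 1+option 6: weight 3+9=12, value 50+44=94
- option 1+option 3: weight 3+9=12, value 50+35=85
Best: $112.

$112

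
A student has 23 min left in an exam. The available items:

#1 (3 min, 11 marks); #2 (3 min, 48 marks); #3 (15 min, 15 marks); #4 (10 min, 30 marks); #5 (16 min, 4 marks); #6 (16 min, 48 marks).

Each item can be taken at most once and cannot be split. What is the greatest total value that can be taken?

107 marks

Check high-value combinations within 23 min:
- #1+#2+#6: time 3+3+16=22, value 11+48+48=107
- #2+#6: time 3+16=19, value 48+48=96
- #1+#2+#4: time 3+3+10=16, value 11+48+30=89
- #2+#4: time 3+10=13, value 48+30=78
- #1+#2+#3: time 3+3+15=21, value 11+48+15=74
Best: 107 marks.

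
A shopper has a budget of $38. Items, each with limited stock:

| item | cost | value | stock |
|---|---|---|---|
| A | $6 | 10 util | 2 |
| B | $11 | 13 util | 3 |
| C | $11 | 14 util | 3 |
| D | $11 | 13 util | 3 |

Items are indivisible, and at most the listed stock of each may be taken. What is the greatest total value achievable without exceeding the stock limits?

48 util

Best selections within cost 38 and stock limits:
- 2×A + 2×C: cost 34, value 48
- 2×A + 1×C + 1×D: cost 34, value 47
- 2×A + 1×B + 1×C: cost 34, value 47
- 2×A + 2×D: cost 34, value 46
Best: 48 util.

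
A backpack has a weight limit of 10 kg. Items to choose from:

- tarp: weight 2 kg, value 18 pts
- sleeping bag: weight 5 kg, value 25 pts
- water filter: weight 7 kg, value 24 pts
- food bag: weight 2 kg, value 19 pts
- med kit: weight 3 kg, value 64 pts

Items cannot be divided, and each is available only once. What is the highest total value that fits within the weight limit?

108 pts

Check high-value combinations within 10 kg:
- sleeping bag+food bag+med kit: weight 5+2+3=10, value 25+19+64=108
- tarp+sleeping bag+med kit: weight 2+5+3=10, value 18+25+64=107
- tarp+food bag+med kit: weight 2+2+3=7, value 18+19+64=101
Best: 108 pts.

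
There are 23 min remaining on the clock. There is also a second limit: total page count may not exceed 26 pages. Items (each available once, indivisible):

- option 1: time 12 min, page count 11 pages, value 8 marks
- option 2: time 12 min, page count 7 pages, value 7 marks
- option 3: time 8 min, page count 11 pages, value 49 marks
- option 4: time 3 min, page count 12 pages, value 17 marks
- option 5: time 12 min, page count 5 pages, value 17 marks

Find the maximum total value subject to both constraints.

Feasible sets respecting both limits:
- option 3+option 4: time 11, page count 23, value 66
- option 3+option 5: time 20, page count 16, value 66
- option 1+option 3: time 20, page count 22, value 57
- option 2+option 3: time 20, page count 18, value 56
Best: 66 marks.

66 marks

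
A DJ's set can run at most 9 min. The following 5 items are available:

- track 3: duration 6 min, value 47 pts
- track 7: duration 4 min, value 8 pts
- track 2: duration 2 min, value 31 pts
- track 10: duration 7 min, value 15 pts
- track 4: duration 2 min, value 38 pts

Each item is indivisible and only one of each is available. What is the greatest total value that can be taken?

Check high-value combinations within 9 min:
- track 3+track 4: duration 6+2=8, value 47+38=85
- track 3+track 2: duration 6+2=8, value 47+31=78
- track 7+track 2+track 4: duration 4+2+2=8, value 8+31+38=77
- track 2+track 4: duration 2+2=4, value 31+38=69
- track 10+track 4: duration 7+2=9, value 15+38=53
Best: 85 pts.

85 pts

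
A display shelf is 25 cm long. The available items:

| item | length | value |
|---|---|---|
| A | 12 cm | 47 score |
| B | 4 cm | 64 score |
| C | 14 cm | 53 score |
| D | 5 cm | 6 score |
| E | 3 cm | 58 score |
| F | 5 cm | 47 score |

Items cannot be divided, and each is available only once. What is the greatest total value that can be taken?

Check high-value combinations within 25 cm:
- A+B+E+F: length 12+4+3+5=24, value 47+64+58+47=216
- B+D+E+F: length 4+5+3+5=17, value 64+6+58+47=175
- B+C+E: length 4+14+3=21, value 64+53+58=175
Best: 216 score.

216 score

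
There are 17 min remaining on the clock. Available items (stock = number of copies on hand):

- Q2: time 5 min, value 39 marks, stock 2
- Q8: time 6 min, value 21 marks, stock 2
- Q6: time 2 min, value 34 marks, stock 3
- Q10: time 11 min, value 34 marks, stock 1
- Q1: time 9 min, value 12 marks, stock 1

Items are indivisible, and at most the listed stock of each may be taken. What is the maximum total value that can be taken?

180 marks

Best selections within time 17 and stock limits:
- 2×Q2 + 3×Q6: time 16, value 180
- 1×Q2 + 1×Q8 + 3×Q6: time 17, value 162
- 2×Q2 + 2×Q6: time 14, value 146
Best: 180 marks.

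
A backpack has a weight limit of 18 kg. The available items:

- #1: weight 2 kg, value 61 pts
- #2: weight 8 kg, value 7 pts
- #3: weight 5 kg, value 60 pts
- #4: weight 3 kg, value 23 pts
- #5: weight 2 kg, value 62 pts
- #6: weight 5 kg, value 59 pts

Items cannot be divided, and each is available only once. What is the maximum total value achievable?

265 pts

This is a 0/1 knapsack; check combinations near the capacity.
- #1+#3+#4+#5+#6: weight 2+5+3+2+5=17, value 61+60+23+62+59=265
- #1+#3+#5+#6: weight 2+5+2+5=14, value 61+60+62+59=242
- #1+#3+#4+#5: weight 2+5+3+2=12, value 61+60+23+62=206
- #1+#4+#5+#6: weight 2+3+2+5=12, value 61+23+62+59=205
- #3+#4+#5+#6: weight 5+3+2+5=15, value 60+23+62+59=204
Best: 265 pts.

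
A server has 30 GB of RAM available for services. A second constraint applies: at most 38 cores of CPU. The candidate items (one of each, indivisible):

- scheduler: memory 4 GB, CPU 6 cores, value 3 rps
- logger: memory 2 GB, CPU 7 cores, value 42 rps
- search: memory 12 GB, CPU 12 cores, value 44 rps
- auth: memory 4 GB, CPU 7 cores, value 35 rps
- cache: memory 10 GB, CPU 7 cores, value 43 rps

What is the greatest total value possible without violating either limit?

164 rps

Feasible sets respecting both limits:
- logger+search+auth+cache: memory 28, CPU 33, value 164
- scheduler+logger+search+cache: memory 28, CPU 32, value 132
- logger+search+cache: memory 24, CPU 26, value 129
- scheduler+search+auth+cache: memory 30, CPU 32, value 125
Best: 164 rps.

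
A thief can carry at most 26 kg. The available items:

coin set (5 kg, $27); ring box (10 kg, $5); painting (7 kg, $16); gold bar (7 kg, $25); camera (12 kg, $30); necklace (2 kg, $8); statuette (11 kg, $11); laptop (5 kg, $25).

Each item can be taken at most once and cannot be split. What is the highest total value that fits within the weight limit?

$101

This is a 0/1 knapsack; check combinations near the capacity.
- coin set+painting+gold bar+necklace+laptop: weight 5+7+7+2+5=26, value 27+16+25+8+25=101
- coin set+painting+gold bar+laptop: weight 5+7+7+5=24, value 27+16+25+25=93
- coin set+camera+necklace+laptop: weight 5+12+2+5=24, value 27+30+8+25=90
Best: $101.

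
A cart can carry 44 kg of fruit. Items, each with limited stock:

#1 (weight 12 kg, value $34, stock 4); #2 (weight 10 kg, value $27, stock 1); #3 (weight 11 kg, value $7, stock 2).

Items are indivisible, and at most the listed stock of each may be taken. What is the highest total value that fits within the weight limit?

Best selections within weight 44 and stock limits:
- 3×#1: weight 36, value 102
- 2×#1 + 1×#2: weight 34, value 95
- 2×#1 + 1×#3: weight 35, value 75
- 1×#1 + 1×#2 + 2×#3: weight 44, value 75
Best: $102.

$102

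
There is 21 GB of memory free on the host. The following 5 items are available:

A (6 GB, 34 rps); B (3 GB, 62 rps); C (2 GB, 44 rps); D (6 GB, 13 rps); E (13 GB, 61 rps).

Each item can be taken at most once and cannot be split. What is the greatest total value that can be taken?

This is a 0/1 knapsack; check combinations near the capacity.
- B+C+E: memory 3+2+13=18, value 62+44+61=167
- A+B+C+D: memory 6+3+2+6=17, value 34+62+44+13=153
- A+B+C: memory 6+3+2=11, value 34+62+44=140
- A+C+E: memory 6+2+13=21, value 34+44+61=139
Best: 167 rps.

167 rps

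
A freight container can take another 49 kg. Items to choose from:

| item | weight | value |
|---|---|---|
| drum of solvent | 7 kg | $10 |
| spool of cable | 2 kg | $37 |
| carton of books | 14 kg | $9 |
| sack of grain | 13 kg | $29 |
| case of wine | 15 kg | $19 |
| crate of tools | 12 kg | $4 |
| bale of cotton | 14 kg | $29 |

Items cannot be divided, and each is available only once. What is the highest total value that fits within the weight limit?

$114

Check high-value combinations within 49 kg:
- spool of cable+sack of grain+case of wine+bale of cotton: weight 2+13+15+14=44, value 37+29+19+29=114
- drum of solvent+spool of cable+sack of grain+crate of tools+bale of cotton: weight 7+2+13+12+14=48, value 10+37+29+4+29=109
- drum of solvent+spool of cable+sack of grain+bale of cotton: weight 7+2+13+14=36, value 10+37+29+29=105
- spool of cable+carton of books+sack of grain+bale of cotton: weight 2+14+13+14=43, value 37+9+29+29=104
Best: $114.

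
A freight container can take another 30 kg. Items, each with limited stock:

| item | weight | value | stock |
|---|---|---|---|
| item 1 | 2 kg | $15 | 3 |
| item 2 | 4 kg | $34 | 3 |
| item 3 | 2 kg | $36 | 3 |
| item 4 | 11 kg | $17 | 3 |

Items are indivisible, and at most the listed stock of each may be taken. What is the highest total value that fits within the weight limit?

$255

Best selections within weight 30 and stock limits:
- 3×item 1 + 3×item 2 + 3×item 3: weight 24, value 255
- 2×item 1 + 3×item 2 + 3×item 3: weight 22, value 240
Best: $255.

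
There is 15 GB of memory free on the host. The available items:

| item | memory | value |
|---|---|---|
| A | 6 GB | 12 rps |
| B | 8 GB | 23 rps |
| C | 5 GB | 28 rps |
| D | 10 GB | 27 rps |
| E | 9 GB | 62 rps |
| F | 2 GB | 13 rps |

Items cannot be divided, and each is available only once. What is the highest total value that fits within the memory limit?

90 rps

Check high-value combinations within 15 GB:
- C+E: memory 5+9=14, value 28+62=90
- E+F: memory 9+2=11, value 62+13=75
- A+E: memory 6+9=15, value 12+62=74
- B+C+F: memory 8+5+2=15, value 23+28+13=64
Best: 90 rps.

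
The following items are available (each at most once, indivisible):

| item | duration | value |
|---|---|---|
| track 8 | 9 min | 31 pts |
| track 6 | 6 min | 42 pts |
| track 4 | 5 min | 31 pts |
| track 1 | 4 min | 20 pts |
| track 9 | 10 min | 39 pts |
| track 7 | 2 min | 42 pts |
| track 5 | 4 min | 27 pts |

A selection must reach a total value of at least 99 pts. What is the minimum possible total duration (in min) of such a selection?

11

Subsets with value ≥ 99, sorted by total duration:
- track 4+track 7+track 5: duration 11, value 100
- track 6+track 7+track 5: duration 12, value 111
- track 6+track 1+track 7: duration 12, value 104
Minimum duration: 11 min.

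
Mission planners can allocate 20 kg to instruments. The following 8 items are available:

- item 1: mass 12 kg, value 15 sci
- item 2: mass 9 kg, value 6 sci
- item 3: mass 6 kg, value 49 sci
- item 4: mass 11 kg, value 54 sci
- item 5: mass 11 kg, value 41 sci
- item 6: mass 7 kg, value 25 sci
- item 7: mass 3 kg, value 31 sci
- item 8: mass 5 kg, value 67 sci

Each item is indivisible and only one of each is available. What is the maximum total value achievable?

152 sci

Check high-value combinations within 20 kg:
- item 4+item 7+item 8: mass 11+3+5=19, value 54+31+67=152
- item 3+item 7+item 8: mass 6+3+5=14, value 49+31+67=147
- item 3+item 6+item 8: mass 6+7+5=18, value 49+25+67=141
- item 5+item 7+item 8: mass 11+3+5=19, value 41+31+67=139
- item 3+item 4+item 7: mass 6+11+3=20, value 49+54+31=134
Best: 152 sci.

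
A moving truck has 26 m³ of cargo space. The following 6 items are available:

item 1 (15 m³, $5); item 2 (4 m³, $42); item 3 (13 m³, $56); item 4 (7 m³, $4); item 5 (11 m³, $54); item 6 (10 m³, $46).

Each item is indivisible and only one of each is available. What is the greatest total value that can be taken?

$142

Check high-value combinations within 26 m³:
- item 2+item 5+item 6: volume 4+11+10=25, value 42+54+46=142
- item 3+item 5: volume 13+11=24, value 56+54=110
- item 3+item 6: volume 13+10=23, value 56+46=102
Best: $142.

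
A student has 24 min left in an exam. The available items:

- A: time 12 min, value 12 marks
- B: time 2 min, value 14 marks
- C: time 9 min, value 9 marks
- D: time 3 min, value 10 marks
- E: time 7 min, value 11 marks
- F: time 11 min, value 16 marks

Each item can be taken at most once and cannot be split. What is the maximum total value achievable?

Check high-value combinations within 24 min:
- B+D+E+F: time 2+3+7+11=23, value 14+10+11+16=51
- A+B+D+E: time 12+2+3+7=24, value 12+14+10+11=47
- B+C+D+E: time 2+9+3+7=21, value 14+9+10+11=44
Best: 51 marks.

51 marks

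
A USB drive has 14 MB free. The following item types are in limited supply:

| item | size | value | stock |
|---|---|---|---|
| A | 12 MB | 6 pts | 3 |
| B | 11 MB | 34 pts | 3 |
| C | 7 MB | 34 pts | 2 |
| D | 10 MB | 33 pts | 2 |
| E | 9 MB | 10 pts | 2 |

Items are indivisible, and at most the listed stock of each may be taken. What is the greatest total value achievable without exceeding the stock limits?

68 pts

Best selections within size 14 and stock limits:
- 2×C: size 14, value 68
- 1×C: size 7, value 34
- 1×B: size 11, value 34
Best: 68 pts.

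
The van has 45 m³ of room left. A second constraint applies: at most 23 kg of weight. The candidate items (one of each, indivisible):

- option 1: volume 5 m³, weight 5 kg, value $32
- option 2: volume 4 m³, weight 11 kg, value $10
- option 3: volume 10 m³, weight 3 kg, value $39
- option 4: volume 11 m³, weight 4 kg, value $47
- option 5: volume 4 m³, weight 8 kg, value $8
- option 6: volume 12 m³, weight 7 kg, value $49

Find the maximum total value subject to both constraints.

Feasible sets respecting both limits:
- option 1+option 3+option 4+option 6: volume 38, weight 19, value 167
- option 3+option 4+option 5+option 6: volume 37, weight 22, value 143
- option 3+option 4+option 6: volume 33, weight 14, value 135
Best: $167.

$167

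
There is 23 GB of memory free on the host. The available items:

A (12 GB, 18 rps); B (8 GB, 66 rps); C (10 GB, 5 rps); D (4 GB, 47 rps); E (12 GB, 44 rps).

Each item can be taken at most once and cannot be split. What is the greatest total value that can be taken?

This is a 0/1 knapsack; check combinations near the capacity.
- B+C+D: memory 8+10+4=22, value 66+5+47=118
- B+D: memory 8+4=12, value 66+47=113
- B+E: memory 8+12=20, value 66+44=110
- D+E: memory 4+12=16, value 47+44=91
- A+B: memory 12+8=20, value 18+66=84
Best: 118 rps.

118 rps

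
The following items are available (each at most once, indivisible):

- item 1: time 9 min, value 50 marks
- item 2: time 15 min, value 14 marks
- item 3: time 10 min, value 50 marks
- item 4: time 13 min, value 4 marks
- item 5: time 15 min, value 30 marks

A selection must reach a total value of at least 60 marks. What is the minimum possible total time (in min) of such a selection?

Subsets with value ≥ 60, sorted by total time:
- item 1+item 3: time 19, value 100
- item 1+item 5: time 24, value 80
- item 1+item 2: time 24, value 64
- item 3+item 5: time 25, value 80
Minimum time: 19 min.

19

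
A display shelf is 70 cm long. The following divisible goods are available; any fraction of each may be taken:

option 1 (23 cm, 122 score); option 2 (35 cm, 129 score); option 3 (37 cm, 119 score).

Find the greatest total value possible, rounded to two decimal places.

289.59

Take in order of value per unit:
- option 1 (122/23 per unit): all 23 → value 122, running total 122.00
- option 2 (129/35 per unit): all 35 → value 129, running total 251.00
- option 3 (119/37 per unit): 12 of 37 → value 12×119/37 = 38.5946, running total 289.59
Total 289.59.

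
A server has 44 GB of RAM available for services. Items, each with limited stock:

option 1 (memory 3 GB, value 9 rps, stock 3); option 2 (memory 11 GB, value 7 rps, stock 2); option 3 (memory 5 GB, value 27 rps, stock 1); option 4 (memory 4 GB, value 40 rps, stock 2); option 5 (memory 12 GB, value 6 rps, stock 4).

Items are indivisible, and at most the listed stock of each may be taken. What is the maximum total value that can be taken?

148 rps

Best selections within memory 44 and stock limits:
- 3×option 1 + 2×option 2 + 1×option 3 + 2×option 4: memory 44, value 148
- 3×option 1 + 1×option 2 + 1×option 3 + 2×option 4: memory 33, value 141
Best: 148 rps.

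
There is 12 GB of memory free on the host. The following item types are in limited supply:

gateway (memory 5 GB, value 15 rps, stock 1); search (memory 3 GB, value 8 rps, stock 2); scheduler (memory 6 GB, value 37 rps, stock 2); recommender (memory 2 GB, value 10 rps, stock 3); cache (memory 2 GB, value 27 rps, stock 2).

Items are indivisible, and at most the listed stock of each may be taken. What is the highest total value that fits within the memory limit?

Best selections within memory 12 and stock limits:
- 1×scheduler + 1×recommender + 2×cache: memory 12, value 101
- 1×scheduler + 2×cache: memory 10, value 91
- 3×recommender + 2×cache: memory 10, value 84
- 1×scheduler + 2×recommender + 1×cache: memory 12, value 84
Best: 101 rps.

101 rps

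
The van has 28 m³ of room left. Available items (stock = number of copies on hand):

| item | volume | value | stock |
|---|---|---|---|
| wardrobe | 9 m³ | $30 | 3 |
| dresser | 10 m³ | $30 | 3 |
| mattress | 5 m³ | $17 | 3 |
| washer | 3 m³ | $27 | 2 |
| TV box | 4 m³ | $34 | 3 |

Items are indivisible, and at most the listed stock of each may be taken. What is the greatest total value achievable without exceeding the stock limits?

Top feasible selections:
- 2×mattress + 2×washer + 3×TV box: volume 28, value 190
- 1×wardrobe + 2×washer + 3×TV box: volume 27, value 186
- 1×dresser + 2×washer + 3×TV box: volume 28, value 186
Best: $190.

$190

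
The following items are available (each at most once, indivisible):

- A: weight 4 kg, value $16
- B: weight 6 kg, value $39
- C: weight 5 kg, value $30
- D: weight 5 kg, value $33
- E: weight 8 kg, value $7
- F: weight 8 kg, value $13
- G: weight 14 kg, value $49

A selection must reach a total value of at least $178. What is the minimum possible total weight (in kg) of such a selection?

Subsets with value ≥ 178, sorted by total weight:
- A+B+C+D+F+G: weight 42, value 180
- A+B+C+D+E+F+G: weight 50, value 187
Minimum weight: 42 kg.

42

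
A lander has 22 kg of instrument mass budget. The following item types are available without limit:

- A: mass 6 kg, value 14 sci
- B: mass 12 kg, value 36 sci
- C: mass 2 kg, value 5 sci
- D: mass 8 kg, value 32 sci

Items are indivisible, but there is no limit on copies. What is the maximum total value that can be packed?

Best value-per-unit is D at 32/8; filling with it alone gives 2×32 = 64.
Optimal mix: 3×C + 2×D → mass 22, value 79.

79 sci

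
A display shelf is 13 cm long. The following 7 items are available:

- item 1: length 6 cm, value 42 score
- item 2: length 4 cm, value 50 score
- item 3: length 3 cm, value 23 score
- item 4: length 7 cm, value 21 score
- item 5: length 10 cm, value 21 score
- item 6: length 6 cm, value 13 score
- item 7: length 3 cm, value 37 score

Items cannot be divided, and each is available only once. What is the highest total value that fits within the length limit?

129 score

Check high-value combinations within 13 cm:
- item 1+item 2+item 7: length 6+4+3=13, value 42+50+37=129
- item 1+item 2+item 3: length 6+4+3=13, value 42+50+23=115
- item 2+item 3+item 7: length 4+3+3=10, value 50+23+37=110
Best: 129 score.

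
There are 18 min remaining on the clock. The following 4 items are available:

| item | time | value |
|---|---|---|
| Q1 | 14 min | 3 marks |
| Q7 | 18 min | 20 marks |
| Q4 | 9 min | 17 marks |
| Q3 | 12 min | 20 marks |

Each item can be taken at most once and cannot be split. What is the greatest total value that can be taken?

Check high-value combinations within 18 min:
- Q3: time 12, value 20
- Q7: time 18, value 20
- Q4: time 9, value 17
- Q1: time 14, value 3
Best: 20 marks.

20 marks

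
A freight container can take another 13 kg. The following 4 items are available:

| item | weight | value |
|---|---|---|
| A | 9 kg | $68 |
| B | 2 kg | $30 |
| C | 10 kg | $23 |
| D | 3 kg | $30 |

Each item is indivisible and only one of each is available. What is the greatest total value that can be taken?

$98

Check high-value combinations within 13 kg:
- A+B: weight 9+2=11, value 68+30=98
- A+D: weight 9+3=12, value 68+30=98
- A: weight 9, value 68
Best: $98.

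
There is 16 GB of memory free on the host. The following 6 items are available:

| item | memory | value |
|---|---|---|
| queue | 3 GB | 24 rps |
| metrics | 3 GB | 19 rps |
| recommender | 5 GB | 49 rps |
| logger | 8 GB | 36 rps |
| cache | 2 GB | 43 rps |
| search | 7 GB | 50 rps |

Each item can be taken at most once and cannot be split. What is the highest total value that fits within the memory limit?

Check high-value combinations within 16 GB:
- recommender+cache+search: memory 5+2+7=14, value 49+43+50=142
- queue+metrics+cache+search: memory 3+3+2+7=15, value 24+19+43+50=136
- queue+metrics+recommender+cache: memory 3+3+5+2=13, value 24+19+49+43=135
- recommender+logger+cache: memory 5+8+2=15, value 49+36+43=128
- queue+recommender+search: memory 3+5+7=15, value 24+49+50=123
Best: 142 rps.

142 rps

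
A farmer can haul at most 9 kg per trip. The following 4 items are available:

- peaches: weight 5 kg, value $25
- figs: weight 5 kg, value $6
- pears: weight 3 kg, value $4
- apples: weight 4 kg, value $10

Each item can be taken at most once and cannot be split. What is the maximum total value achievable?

Check high-value combinations within 9 kg:
- peaches+apples: weight 5+4=9, value 25+10=35
- peaches+pears: weight 5+3=8, value 25+4=29
- peaches: weight 5, value 25
- figs+apples: weight 5+4=9, value 6+10=16
Best: $35.

$35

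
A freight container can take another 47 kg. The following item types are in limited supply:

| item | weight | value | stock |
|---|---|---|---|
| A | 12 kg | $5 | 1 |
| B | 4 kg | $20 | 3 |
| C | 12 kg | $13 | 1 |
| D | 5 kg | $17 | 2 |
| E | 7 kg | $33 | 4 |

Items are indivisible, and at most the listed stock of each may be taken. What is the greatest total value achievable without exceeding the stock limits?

$209

Best selections within weight 47 and stock limits:
- 3×B + 1×D + 4×E: weight 45, value 209
- 2×B + 2×D + 4×E: weight 46, value 206
- 3×B + 2×D + 3×E: weight 43, value 193
Best: $209.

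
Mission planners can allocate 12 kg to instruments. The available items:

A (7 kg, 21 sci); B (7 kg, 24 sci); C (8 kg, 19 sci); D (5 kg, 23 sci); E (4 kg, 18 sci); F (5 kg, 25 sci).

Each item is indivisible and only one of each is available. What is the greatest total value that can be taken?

49 sci

Check high-value combinations within 12 kg:
- B+F: mass 7+5=12, value 24+25=49
- D+F: mass 5+5=10, value 23+25=48
- B+D: mass 7+5=12, value 24+23=47
- A+F: mass 7+5=12, value 21+25=46
Best: 49 sci.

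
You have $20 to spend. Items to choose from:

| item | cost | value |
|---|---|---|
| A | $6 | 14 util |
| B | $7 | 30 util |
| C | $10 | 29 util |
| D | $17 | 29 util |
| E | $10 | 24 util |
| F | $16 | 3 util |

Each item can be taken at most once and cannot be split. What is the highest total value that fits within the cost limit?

59 util

Check high-value combinations within $20:
- B+C: cost 7+10=17, value 30+29=59
- B+E: cost 7+10=17, value 30+24=54
- C+E: cost 10+10=20, value 29+24=53
Best: 59 util.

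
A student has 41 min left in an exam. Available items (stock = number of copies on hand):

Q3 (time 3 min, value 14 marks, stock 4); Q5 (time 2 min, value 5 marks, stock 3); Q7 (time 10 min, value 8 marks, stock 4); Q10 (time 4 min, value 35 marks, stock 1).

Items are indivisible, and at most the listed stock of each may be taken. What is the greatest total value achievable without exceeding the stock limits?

Top feasible selections:
- 4×Q3 + 2×Q5 + 2×Q7 + 1×Q10: time 40, value 117
- 4×Q3 + 3×Q5 + 1×Q7 + 1×Q10: time 32, value 114
Best: 117 marks.

117 marks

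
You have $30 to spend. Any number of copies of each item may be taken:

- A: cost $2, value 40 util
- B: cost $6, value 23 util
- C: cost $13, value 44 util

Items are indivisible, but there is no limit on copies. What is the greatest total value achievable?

Best value-per-unit is A at 40/2, and filling with it alone uses cost 15×2=30. No mix of the others beats 15×40 = 600.

600 util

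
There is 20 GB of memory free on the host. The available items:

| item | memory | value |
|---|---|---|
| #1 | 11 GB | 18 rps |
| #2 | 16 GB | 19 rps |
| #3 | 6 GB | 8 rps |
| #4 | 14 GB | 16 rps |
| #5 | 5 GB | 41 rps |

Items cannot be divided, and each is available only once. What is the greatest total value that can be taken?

This is a 0/1 knapsack; check combinations near the capacity.
- #1+#5: memory 11+5=16, value 18+41=59
- #4+#5: memory 14+5=19, value 16+41=57
- #3+#5: memory 6+5=11, value 8+41=49
- #5: memory 5, value 41
- #1+#3: memory 11+6=17, value 18+8=26
Best: 59 rps.

59 rps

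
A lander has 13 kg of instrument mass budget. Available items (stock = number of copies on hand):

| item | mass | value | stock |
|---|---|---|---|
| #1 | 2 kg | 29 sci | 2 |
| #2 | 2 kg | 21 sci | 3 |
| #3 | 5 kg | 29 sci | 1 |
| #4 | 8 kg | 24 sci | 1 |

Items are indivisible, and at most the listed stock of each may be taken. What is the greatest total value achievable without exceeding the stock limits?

Top feasible selections:
- 2×#1 + 2×#2 + 1×#3: mass 13, value 129
- 2×#1 + 3×#2: mass 10, value 121
- 1×#1 + 3×#2 + 1×#3: mass 13, value 121
- 2×#1 + 1×#2 + 1×#3: mass 11, value 108
Best: 129 sci.

129 sci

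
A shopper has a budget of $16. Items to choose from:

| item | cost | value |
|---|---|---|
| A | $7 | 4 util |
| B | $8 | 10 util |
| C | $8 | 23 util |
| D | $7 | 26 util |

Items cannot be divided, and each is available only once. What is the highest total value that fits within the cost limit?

49 util

Check high-value combinations within $16:
- C+D: cost 8+7=15, value 23+26=49
- B+D: cost 8+7=15, value 10+26=36
- B+C: cost 8+8=16, value 10+23=33
- A+D: cost 7+7=14, value 4+26=30
- A+C: cost 7+8=15, value 4+23=27
Best: 49 util.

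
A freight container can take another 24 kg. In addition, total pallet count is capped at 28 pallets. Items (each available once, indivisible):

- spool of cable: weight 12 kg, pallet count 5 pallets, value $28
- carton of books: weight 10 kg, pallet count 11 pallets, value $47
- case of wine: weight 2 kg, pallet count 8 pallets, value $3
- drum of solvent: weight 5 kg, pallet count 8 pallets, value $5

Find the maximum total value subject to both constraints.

$78

Feasible sets respecting both limits:
- spool of cable+carton of books+case of wine: weight 24, pallet count 24, value 78
- spool of cable+carton of books: weight 22, pallet count 16, value 75
- carton of books+case of wine+drum of solvent: weight 17, pallet count 27, value 55
- carton of books+drum of solvent: weight 15, pallet count 19, value 52
Best: $78.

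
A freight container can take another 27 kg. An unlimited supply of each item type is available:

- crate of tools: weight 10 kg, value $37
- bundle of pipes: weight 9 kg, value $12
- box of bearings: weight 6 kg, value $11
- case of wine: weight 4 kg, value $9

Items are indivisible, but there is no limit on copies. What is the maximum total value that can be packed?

Best value-per-unit is crate of tools at 37/10; filling with it alone gives 2×37 = 74.
Optimal mix: 2×crate of tools + 1×box of bearings → weight 26, value 85.

$85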